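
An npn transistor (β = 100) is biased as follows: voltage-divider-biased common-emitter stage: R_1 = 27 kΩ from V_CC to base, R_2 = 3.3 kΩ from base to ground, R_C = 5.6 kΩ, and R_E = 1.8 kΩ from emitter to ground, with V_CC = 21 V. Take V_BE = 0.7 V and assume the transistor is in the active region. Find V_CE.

V_CE ≈ 15 V

Thevenize the base divider: V_Th = V_CC·R_2/(R_1+R_2) = 21×3.3/30.3 = 2.29 V, R_Th = R_1‖R_2 = 2.94 kΩ.
Base-emitter loop: V_Th = I_B·R_Th + V_BE + (β+1)I_B·R_E, so I_B = (2.29 − 0.7) / (2.94 + 101×1.8) = 0.00859 mA.
I_C = β·I_B = 100×0.00859 = 0.859 mA, and I_E = (β+1)I_B = 0.868 mA.
V_CE = V_CC − I_C·R_C − I_E·R_E = 21 − 0.859×5.6 − 0.868×1.8 = 14.6 V.
V_CE = 14.6 V > 0.2 V confirms active-region operation.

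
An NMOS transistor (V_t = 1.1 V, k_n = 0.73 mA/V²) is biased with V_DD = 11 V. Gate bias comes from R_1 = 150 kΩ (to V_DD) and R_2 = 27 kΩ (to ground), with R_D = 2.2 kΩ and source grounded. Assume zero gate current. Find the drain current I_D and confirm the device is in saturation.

I_D ≈ 0.12 mA

V_G = V_DD·R_2/(R_1+R_2) = 11×27/177 = 1.68 V. With the source grounded, V_GS = V_G = 1.68 V.
Assume saturation: I_D = (k_n/2)(V_GS − V_t)² = (0.73/2)×(1.68 − 1.1)² = 0.365×0.578² = 0.122 mA.
V_DS = V_DD − I_D·R_D = 11 − 0.122×2.2 = 10.7 V.
Saturation requires V_DS ≥ V_GS − V_t = 0.578 V; 10.7 ≥ 0.578 ✓.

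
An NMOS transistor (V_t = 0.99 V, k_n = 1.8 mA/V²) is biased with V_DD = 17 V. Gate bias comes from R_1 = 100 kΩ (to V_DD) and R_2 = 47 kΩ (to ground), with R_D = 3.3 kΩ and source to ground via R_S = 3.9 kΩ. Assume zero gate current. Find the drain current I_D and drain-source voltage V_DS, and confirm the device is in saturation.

V_G = V_DD·R_2/(R_1+R_2) = 17×47/147 = 5.44 V.
Assume saturation: I_D = (k_n/2)(V_GS − V_t)² with V_GS = V_G − I_D·R_S = 5.44 − 3.9·I_D.
Substituting gives 13.7·I_D² − 32.2·I_D + 17.8 = 0, with roots I_D = 0.886 or 1.47 mA.
The root I_D = 1.47 mA gives V_GS = -0.287 V ≤ V_t, so take I_D = 0.886 mA.
Then V_GS = 1.98 V and V_DS = V_DD − I_D(R_D+R_S) = 17 − 0.886×7.2 = 10.6 V.
Saturation requires V_DS ≥ V_GS − V_t = 0.992 V; 10.6 ≥ 0.992 ✓.

I_D ≈ 0.89 mA, V_DS ≈ 11 V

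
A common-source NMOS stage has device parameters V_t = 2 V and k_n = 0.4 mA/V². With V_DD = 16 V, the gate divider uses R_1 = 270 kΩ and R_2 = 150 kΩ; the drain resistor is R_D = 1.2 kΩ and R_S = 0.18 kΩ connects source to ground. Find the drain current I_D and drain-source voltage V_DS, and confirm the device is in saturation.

I_D ≈ 2.2 mA, V_DS ≈ 13 V

V_G = V_DD·R_2/(R_1+R_2) = 16×150/420 = 5.71 V.
Assume saturation: I_D = (k_n/2)(V_GS − V_t)² with V_GS = V_G − I_D·R_S = 5.71 − 0.18·I_D.
Substituting gives 0.00648·I_D² − 1.27·I_D + 2.76 = 0, with roots I_D = 2.2 or 193 mA.
The root I_D = 193 mA gives V_GS = -29.1 V ≤ V_t, so take I_D = 2.2 mA.
Then V_GS = 5.32 V and V_DS = V_DD − I_D(R_D+R_S) = 16 − 2.2×1.38 = 13 V.
Saturation requires V_DS ≥ V_GS − V_t = 3.32 V; 13 ≥ 3.32 ✓.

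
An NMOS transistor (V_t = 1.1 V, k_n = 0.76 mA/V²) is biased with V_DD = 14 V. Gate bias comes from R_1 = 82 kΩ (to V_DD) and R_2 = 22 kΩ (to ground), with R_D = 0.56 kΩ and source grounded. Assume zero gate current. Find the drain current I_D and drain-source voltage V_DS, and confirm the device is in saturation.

I_D ≈ 1.3 mA, V_DS ≈ 13 V

V_G = V_DD·R_2/(R_1+R_2) = 14×22/104 = 2.96 V. With the source grounded, V_GS = V_G = 2.96 V.
Assume saturation: I_D = (k_n/2)(V_GS − V_t)² = (0.76/2)×(2.96 − 1.1)² = 0.38×1.86² = 1.32 mA.
V_DS = V_DD − I_D·R_D = 14 − 1.32×0.56 = 13.3 V.
Saturation requires V_DS ≥ V_GS − V_t = 1.86 V; 13.3 ≥ 1.86 ✓.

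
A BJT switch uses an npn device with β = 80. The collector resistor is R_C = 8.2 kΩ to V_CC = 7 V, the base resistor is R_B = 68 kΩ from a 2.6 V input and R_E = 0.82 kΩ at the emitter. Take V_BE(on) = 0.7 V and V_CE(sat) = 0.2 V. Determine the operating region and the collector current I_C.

saturation; I_C ≈ 0.75 mA

Assume active: I_B = (2.6 − 0.7)/(68 + 81×0.82) = 0.0141 mA, I_C = β·I_B = 1.13 mA.
Then V_CE = 7 − 1.13×8.2 − 1.14×0.82 = -3.21 V < 0.2 V — the active assumption fails.
Re-solve with V_CE = 0.2 V. KCL at the emitter: V_E/R_E = (V_BB−0.7−V_E)/R_B + (V_CC−0.2−V_E)/R_C, giving V_E = 0.632 V.
I_C = (V_CC − 0.2 − V_E)/R_C = (6.8 − 0.632)/8.2 = 0.752 mA.
Check: I_B = (1.9 − 0.632)/68 = 0.0186 mA, and β·I_B = 1.49 mA > I_C, confirming saturation.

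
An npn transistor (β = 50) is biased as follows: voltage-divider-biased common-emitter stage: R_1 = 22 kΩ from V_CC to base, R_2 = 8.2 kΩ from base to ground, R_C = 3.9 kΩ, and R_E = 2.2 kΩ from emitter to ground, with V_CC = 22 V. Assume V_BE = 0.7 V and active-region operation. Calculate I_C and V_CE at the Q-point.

Thevenize the base divider: V_Th = V_CC·R_2/(R_1+R_2) = 22×8.2/30.2 = 5.97 V, R_Th = R_1‖R_2 = 5.97 kΩ.
Base-emitter loop: V_Th = I_B·R_Th + V_BE + (β+1)I_B·R_E, so I_B = (5.97 − 0.7) / (5.97 + 51×2.2) = 0.0446 mA.
I_C = β·I_B = 50×0.0446 = 2.23 mA, and I_E = (β+1)I_B = 2.28 mA.
V_CE = V_CC − I_C·R_C − I_E·R_E = 22 − 2.23×3.9 − 2.28×2.2 = 8.29 V.
V_CE = 8.29 V > 0.2 V confirms active-region operation.

I_C ≈ 2.2 mA, V_CE ≈ 8.3 V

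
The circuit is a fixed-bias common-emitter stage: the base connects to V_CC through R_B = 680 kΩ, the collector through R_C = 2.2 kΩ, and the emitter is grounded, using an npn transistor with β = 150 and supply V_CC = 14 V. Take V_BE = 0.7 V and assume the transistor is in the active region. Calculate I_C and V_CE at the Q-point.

I_C ≈ 2.9 mA, V_CE ≈ 7.5 V

Base loop: V_CC = I_B·R_B + V_BE, so I_B = (14 − 0.7)/680 kΩ = 0.0196 mA.
In the active region I_C = β·I_B = 150 × 0.0196 = 2.93 mA.
Collector loop: V_CE = V_CC − I_C·R_C = 14 − 2.93×2.2 = 7.55 V.
Since V_CE = 7.55 V > V_CE(sat) ≈ 0.2 V, the transistor is in the active region as assumed.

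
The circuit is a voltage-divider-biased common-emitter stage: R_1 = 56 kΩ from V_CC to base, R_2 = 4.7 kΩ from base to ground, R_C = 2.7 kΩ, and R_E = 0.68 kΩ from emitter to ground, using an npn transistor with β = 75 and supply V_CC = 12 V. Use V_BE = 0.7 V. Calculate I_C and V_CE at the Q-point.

Thevenize the base divider: V_Th = V_CC·R_2/(R_1+R_2) = 12×4.7/60.7 = 0.929 V, R_Th = R_1‖R_2 = 4.34 kΩ.
Base-emitter loop: V_Th = I_B·R_Th + V_BE + (β+1)I_B·R_E, so I_B = (0.929 − 0.7) / (4.34 + 76×0.68) = 0.00409 mA.
I_C = β·I_B = 75×0.00409 = 0.307 mA, and I_E = (β+1)I_B = 0.311 mA.
V_CE = V_CC − I_C·R_C − I_E·R_E = 12 − 0.307×2.7 − 0.311×0.68 = 11 V.
V_CE = 11 V > 0.2 V confirms active-region operation.

I_C ≈ 0.31 mA, V_CE ≈ 11 V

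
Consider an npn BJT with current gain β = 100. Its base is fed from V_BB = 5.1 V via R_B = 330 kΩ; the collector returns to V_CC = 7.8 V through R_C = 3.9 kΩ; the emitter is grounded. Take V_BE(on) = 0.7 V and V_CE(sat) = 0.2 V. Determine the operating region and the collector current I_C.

active; I_C ≈ 1.3 mA

Assume active. Base-emitter loop: I_B = (V_BB − V_BE)/R_B = (5.1 − 0.7)/330 = 0.0133 mA.
I_C = β·I_B = 100×0.0133 = 1.33 mA.
V_CE = V_CC − I_C·R_C = 7.8 − 1.33×3.9 = 2.6 V > V_CE(sat), so the active-region assumption holds.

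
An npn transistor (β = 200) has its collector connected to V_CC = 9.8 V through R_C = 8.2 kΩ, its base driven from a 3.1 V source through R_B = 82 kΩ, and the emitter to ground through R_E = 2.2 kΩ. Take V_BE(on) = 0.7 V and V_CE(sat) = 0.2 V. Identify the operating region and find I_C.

Assume active. Base-emitter loop: I_B = (V_BB − V_BE)/(R_B + (β+1)R_E) = (3.1 − 0.7)/(82 + 201×2.2) = 0.00458 mA.
I_C = β·I_B = 200×0.00458 = 0.916 mA.
V_CE = V_CC − I_C·R_C − I_E·R_E = 9.8 − 0.916×8.2 − 0.92×2.2 = 0.267 V > V_CE(sat), so the active-region assumption holds.

active; I_C ≈ 0.92 mA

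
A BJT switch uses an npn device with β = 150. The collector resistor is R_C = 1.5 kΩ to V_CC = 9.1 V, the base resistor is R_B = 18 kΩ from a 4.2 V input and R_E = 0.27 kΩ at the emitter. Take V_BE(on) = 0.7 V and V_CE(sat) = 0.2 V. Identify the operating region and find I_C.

Assume active: I_B = (4.2 − 0.7)/(18 + 151×0.27) = 0.0596 mA, I_C = β·I_B = 8.93 mA.
Then V_CE = 9.1 − 8.93×1.5 − 8.99×0.27 = -6.73 V < 0.2 V — the active assumption fails.
Re-solve with V_CE = 0.2 V. KCL at the emitter: V_E/R_E = (V_BB−0.7−V_E)/R_B + (V_CC−0.2−V_E)/R_C, giving V_E = 1.38 V.
I_C = (V_CC − 0.2 − V_E)/R_C = (8.9 − 1.38)/1.5 = 5.01 mA.
Check: I_B = (3.5 − 1.38)/18 = 0.118 mA, and β·I_B = 17.6 mA > I_C, confirming saturation.

saturation; I_C ≈ 5 mA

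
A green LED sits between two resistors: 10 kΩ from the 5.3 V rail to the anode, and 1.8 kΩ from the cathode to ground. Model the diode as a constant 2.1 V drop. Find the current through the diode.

The two resistors are in series with the diode, so KVL gives 5.3 = I·10 + 2.1 + I·1.8.
I = (5.3 − 2.1) / (10 + 1.8) kΩ = 3.2 / 11.8 = 0.271 mA.

I ≈ 0.27 mA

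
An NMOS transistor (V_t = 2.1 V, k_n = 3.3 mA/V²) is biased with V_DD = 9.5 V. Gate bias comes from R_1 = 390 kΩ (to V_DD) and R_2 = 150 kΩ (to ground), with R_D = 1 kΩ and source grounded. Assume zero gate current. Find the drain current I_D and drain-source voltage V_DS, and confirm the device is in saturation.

I_D ≈ 0.48 mA, V_DS ≈ 9 V

V_G = V_DD·R_2/(R_1+R_2) = 9.5×150/540 = 2.64 V. With the source grounded, V_GS = V_G = 2.64 V.
Assume saturation: I_D = (k_n/2)(V_GS − V_t)² = (3.3/2)×(2.64 − 2.1)² = 1.65×0.539² = 0.479 mA.
V_DS = V_DD − I_D·R_D = 9.5 − 0.479×1 = 9.02 V.
Saturation requires V_DS ≥ V_GS − V_t = 0.539 V; 9.02 ≥ 0.539 ✓.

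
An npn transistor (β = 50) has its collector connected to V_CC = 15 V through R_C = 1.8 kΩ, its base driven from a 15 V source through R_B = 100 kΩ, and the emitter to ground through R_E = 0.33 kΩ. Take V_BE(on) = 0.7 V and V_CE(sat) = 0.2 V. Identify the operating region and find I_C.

Assume active. Base-emitter loop: I_B = (V_BB − V_BE)/(R_B + (β+1)R_E) = (15 − 0.7)/(100 + 51×0.33) = 0.122 mA.
I_C = β·I_B = 50×0.122 = 6.12 mA.
V_CE = V_CC − I_C·R_C − I_E·R_E = 15 − 6.12×1.8 − 6.24×0.33 = 1.92 V > V_CE(sat), so the active-region assumption holds.

active; I_C ≈ 6.1 mA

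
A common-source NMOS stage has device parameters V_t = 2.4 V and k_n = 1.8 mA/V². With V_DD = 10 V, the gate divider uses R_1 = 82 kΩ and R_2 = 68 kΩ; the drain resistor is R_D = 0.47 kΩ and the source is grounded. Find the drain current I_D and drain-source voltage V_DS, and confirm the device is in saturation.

V_G = V_DD·R_2/(R_1+R_2) = 10×68/150 = 4.53 V. With the source grounded, V_GS = V_G = 4.53 V.
Assume saturation: I_D = (k_n/2)(V_GS − V_t)² = (1.8/2)×(4.53 − 2.4)² = 0.9×2.13² = 4.1 mA.
V_DS = V_DD − I_D·R_D = 10 − 4.1×0.47 = 8.07 V.
Saturation requires V_DS ≥ V_GS − V_t = 2.13 V; 8.07 ≥ 2.13 ✓.

I_D ≈ 4.1 mA, V_DS ≈ 8.1 V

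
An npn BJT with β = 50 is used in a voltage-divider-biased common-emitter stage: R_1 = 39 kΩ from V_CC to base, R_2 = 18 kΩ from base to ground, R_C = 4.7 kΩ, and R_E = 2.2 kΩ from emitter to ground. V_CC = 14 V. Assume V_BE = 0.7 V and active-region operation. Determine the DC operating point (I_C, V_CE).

Thevenize the base divider: V_Th = V_CC·R_2/(R_1+R_2) = 14×18/57 = 4.42 V, R_Th = R_1‖R_2 = 12.3 kΩ.
Base-emitter loop: V_Th = I_B·R_Th + V_BE + (β+1)I_B·R_E, so I_B = (4.42 − 0.7) / (12.3 + 51×2.2) = 0.0299 mA.
I_C = β·I_B = 50×0.0299 = 1.49 mA, and I_E = (β+1)I_B = 1.52 mA.
V_CE = V_CC − I_C·R_C − I_E·R_E = 14 − 1.49×4.7 − 1.52×2.2 = 3.62 V.
V_CE = 3.62 V > 0.2 V confirms active-region operation.

I_C ≈ 1.5 mA, V_CE ≈ 3.6 V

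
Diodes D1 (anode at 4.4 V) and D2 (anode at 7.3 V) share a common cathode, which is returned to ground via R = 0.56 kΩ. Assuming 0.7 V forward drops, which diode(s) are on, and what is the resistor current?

Only D2 conducts; I_R ≈ 12 mA

Assume both conduct. Then node N would need to be at both 4.4−0.7 = 3.7 V and 7.3−0.7 = 6.6 V, which is impossible.
Assume only D2 conducts: V_N = 7.3 − 0.7 = 6.6 V, so I_R = 6.6/0.56 = 11.8 mA.
Check D1: its anode-to-cathode voltage is 4.4 − 6.6 = -2.2 V < 0.7 V, so it is off. The assumption is consistent.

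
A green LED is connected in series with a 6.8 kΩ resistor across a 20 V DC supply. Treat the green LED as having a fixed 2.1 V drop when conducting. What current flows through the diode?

I ≈ 2.6 mA

KVL around the loop: 20 = V_D + I·R = 2.1 + I × 6.8 kΩ.
So I = (20 − 2.1) / 6.8 kΩ = 17.9 / 6.8 = 2.63 mA.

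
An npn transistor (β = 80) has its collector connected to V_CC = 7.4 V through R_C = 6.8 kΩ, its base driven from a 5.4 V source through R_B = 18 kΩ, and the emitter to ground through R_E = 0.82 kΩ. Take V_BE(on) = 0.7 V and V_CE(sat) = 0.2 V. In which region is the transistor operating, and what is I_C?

Assume active: I_B = (5.4 − 0.7)/(18 + 81×0.82) = 0.0557 mA, I_C = β·I_B = 4.45 mA.
Then V_CE = 7.4 − 4.45×6.8 − 4.51×0.82 = -26.6 V < 0.2 V — the active assumption fails.
Re-solve with V_CE = 0.2 V. KCL at the emitter: V_E/R_E = (V_BB−0.7−V_E)/R_B + (V_CC−0.2−V_E)/R_C, giving V_E = 0.928 V.
I_C = (V_CC − 0.2 − V_E)/R_C = (7.2 − 0.928)/6.8 = 0.922 mA.
Check: I_B = (4.7 − 0.928)/18 = 0.21 mA, and β·I_B = 16.8 mA > I_C, confirming saturation.

saturation; I_C ≈ 0.92 mA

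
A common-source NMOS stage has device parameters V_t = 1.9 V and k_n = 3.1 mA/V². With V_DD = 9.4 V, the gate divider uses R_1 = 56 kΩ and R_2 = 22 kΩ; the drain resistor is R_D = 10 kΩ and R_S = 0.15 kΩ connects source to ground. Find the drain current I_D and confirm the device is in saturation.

V_G = V_DD·R_2/(R_1+R_2) = 9.4×22/78 = 2.65 V.
Assume saturation: I_D = (k_n/2)(V_GS − V_t)² with V_GS = V_G − I_D·R_S = 2.65 − 0.15·I_D.
Substituting gives 0.0349·I_D² − 1.35·I_D + 0.875 = 0, with roots I_D = 0.66 or 38 mA.
The root I_D = 38 mA gives V_GS = -3.05 V ≤ V_t, so take I_D = 0.66 mA.
Then V_GS = 2.55 V and V_DS = V_DD − I_D(R_D+R_S) = 9.4 − 0.66×10.2 = 2.71 V.
Saturation requires V_DS ≥ V_GS − V_t = 0.652 V; 2.71 ≥ 0.652 ✓.

I_D ≈ 0.66 mA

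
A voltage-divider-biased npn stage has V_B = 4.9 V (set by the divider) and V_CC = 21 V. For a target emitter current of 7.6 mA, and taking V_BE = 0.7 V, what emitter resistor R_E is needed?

V_E = V_B − V_BE = 4.9 − 0.7 = 4.2 V.
R_E = V_E / I_E = 4.2 / 7.6 = 0.553 kΩ.

R_E ≈ 0.55 kΩ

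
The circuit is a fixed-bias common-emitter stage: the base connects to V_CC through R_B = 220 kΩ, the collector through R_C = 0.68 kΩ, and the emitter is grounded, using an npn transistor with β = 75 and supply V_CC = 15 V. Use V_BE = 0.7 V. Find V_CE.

Base loop: V_CC = I_B·R_B + V_BE, so I_B = (15 − 0.7)/220 kΩ = 0.065 mA.
In the active region I_C = β·I_B = 75 × 0.065 = 4.88 mA.
Collector loop: V_CE = V_CC − I_C·R_C = 15 − 4.88×0.68 = 11.7 V.
Since V_CE = 11.7 V > V_CE(sat) ≈ 0.2 V, the transistor is in the active region as assumed.

V_CE ≈ 12 V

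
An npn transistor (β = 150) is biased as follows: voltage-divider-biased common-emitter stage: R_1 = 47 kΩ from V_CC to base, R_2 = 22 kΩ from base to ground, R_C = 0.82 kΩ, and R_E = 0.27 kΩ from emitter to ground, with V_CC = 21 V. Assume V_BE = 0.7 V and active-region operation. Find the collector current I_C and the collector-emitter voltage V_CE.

I_C ≈ 16 mA, V_CE ≈ 3.4 V

Thevenize the base divider: V_Th = V_CC·R_2/(R_1+R_2) = 21×22/69 = 6.7 V, R_Th = R_1‖R_2 = 15 kΩ.
Base-emitter loop: V_Th = I_B·R_Th + V_BE + (β+1)I_B·R_E, so I_B = (6.7 − 0.7) / (15 + 151×0.27) = 0.108 mA.
I_C = β·I_B = 150×0.108 = 16.1 mA, and I_E = (β+1)I_B = 16.2 mA.
V_CE = V_CC − I_C·R_C − I_E·R_E = 21 − 16.1×0.82 − 16.2×0.27 = 3.39 V.
V_CE = 3.39 V > 0.2 V confirms active-region operation.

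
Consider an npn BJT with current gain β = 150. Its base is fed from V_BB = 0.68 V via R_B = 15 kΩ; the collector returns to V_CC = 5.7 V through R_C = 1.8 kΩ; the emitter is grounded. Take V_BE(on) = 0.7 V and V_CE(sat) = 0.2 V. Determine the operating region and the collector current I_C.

cutoff; I_C ≈ 0

V_BB = 0.68 V ≤ V_BE(on) = 0.7 V, so the base-emitter junction is not forward biased.
The transistor is in cutoff: I_B = I_C = 0.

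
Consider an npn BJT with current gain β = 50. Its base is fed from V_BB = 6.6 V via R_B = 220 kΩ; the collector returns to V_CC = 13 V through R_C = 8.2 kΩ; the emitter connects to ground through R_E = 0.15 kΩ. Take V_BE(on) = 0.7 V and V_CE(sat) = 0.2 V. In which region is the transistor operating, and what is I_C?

active; I_C ≈ 1.3 mA

Assume active. Base-emitter loop: I_B = (V_BB − V_BE)/(R_B + (β+1)R_E) = (6.6 − 0.7)/(220 + 51×0.15) = 0.0259 mA.
I_C = β·I_B = 50×0.0259 = 1.3 mA.
V_CE = V_CC − I_C·R_C − I_E·R_E = 13 − 1.3×8.2 − 1.32×0.15 = 2.18 V > V_CE(sat), so the active-region assumption holds.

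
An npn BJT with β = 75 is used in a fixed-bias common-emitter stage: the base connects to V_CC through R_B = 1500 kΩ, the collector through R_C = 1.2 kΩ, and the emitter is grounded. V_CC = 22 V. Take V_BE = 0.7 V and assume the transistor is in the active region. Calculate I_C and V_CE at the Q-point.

Base loop: V_CC = I_B·R_B + V_BE, so I_B = (22 − 0.7)/1500 kΩ = 0.0142 mA.
In the active region I_C = β·I_B = 75 × 0.0142 = 1.07 mA.
Collector loop: V_CE = V_CC − I_C·R_C = 22 − 1.07×1.2 = 20.7 V.
Since V_CE = 20.7 V > V_CE(sat) ≈ 0.2 V, the transistor is in the active region as assumed.

I_C ≈ 1.1 mA, V_CE ≈ 21 V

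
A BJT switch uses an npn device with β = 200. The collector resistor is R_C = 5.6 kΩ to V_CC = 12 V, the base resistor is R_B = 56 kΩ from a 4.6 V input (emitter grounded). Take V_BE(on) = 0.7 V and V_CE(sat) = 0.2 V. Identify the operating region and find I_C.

saturation; I_C ≈ 2.1 mA

Assume active: I_B = (4.6 − 0.7)/56 = 0.0696 mA, giving I_C = β·I_B = 13.9 mA.
But then V_CE = 12 − 13.9×5.6 = -66 V < V_CE(sat) = 0.2 V — impossible in the active region.
So the transistor is saturated. With V_CE = 0.2 V, I_C = (V_CC − 0.2)/R_C = 11.8/5.6 = 2.11 mA.
Check: β·I_B = 13.9 mA > I_C = 2.11 mA, confirming saturation.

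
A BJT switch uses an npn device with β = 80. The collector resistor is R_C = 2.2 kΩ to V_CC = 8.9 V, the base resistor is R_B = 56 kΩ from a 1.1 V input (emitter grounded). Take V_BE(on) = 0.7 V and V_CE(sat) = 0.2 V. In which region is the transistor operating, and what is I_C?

active; I_C ≈ 0.57 mA

Assume active. Base-emitter loop: I_B = (V_BB − V_BE)/R_B = (1.1 − 0.7)/56 = 0.00714 mA.
I_C = β·I_B = 80×0.00714 = 0.571 mA.
V_CE = V_CC − I_C·R_C = 8.9 − 0.571×2.2 = 7.64 V > V_CE(sat), so the active-region assumption holds.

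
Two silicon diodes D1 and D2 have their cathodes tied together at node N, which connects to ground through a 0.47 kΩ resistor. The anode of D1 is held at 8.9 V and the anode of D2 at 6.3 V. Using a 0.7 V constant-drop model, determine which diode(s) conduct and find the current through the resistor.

Assume both conduct. Then node N would need to be at both 8.9−0.7 = 8.2 V and 6.3−0.7 = 5.6 V, which is impossible.
Assume only D1 conducts: V_N = 8.9 − 0.7 = 8.2 V, so I_R = 8.2/0.47 = 17.4 mA.
Check D2: its anode-to-cathode voltage is 6.3 − 8.2 = -1.9 V < 0.7 V, so it is off. The assumption is consistent.

Only D1 conducts; I_R ≈ 17 mA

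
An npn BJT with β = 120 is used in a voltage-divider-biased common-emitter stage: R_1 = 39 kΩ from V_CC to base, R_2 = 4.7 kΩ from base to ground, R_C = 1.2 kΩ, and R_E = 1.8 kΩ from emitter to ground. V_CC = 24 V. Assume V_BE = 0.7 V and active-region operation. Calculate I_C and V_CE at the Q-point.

Thevenize the base divider: V_Th = V_CC·R_2/(R_1+R_2) = 24×4.7/43.7 = 2.58 V, R_Th = R_1‖R_2 = 4.19 kΩ.
Base-emitter loop: V_Th = I_B·R_Th + V_BE + (β+1)I_B·R_E, so I_B = (2.58 − 0.7) / (4.19 + 121×1.8) = 0.00847 mA.
I_C = β·I_B = 120×0.00847 = 1.02 mA, and I_E = (β+1)I_B = 1.03 mA.
V_CE = V_CC − I_C·R_C − I_E·R_E = 24 − 1.02×1.2 − 1.03×1.8 = 20.9 V.
V_CE = 20.9 V > 0.2 V confirms active-region operation.

I_C ≈ 1 mA, V_CE ≈ 21 V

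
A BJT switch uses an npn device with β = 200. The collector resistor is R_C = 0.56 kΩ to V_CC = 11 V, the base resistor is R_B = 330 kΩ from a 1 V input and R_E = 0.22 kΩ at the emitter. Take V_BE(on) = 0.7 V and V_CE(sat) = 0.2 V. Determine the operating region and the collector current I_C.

Assume active. Base-emitter loop: I_B = (V_BB − V_BE)/(R_B + (β+1)R_E) = (1 − 0.7)/(330 + 201×0.22) = 0.000802 mA.
I_C = β·I_B = 200×0.000802 = 0.16 mA.
V_CE = V_CC − I_C·R_C − I_E·R_E = 11 − 0.16×0.56 − 0.161×0.22 = 10.9 V > V_CE(sat), so the active-region assumption holds.

active; I_C ≈ 0.16 mA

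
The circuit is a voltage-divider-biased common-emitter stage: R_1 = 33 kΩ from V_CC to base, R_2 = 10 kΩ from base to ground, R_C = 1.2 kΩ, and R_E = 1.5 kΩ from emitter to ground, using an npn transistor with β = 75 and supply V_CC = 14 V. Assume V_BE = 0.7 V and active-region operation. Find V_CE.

V_CE ≈ 9.7 V

Thevenize the base divider: V_Th = V_CC·R_2/(R_1+R_2) = 14×10/43 = 3.26 V, R_Th = R_1‖R_2 = 7.67 kΩ.
Base-emitter loop: V_Th = I_B·R_Th + V_BE + (β+1)I_B·R_E, so I_B = (3.26 − 0.7) / (7.67 + 76×1.5) = 0.021 mA.
I_C = β·I_B = 75×0.021 = 1.58 mA, and I_E = (β+1)I_B = 1.6 mA.
V_CE = V_CC − I_C·R_C − I_E·R_E = 14 − 1.58×1.2 − 1.6×1.5 = 9.71 V.
V_CE = 9.71 V > 0.2 V confirms active-region operation.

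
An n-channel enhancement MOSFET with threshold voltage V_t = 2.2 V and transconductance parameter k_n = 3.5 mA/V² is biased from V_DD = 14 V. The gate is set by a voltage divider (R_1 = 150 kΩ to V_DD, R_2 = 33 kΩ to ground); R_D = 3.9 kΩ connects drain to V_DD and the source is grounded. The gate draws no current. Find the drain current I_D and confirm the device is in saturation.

I_D ≈ 0.18 mA

V_G = V_DD·R_2/(R_1+R_2) = 14×33/183 = 2.52 V. With the source grounded, V_GS = V_G = 2.52 V.
Assume saturation: I_D = (k_n/2)(V_GS − V_t)² = (3.5/2)×(2.52 − 2.2)² = 1.75×0.325² = 0.184 mA.
V_DS = V_DD − I_D·R_D = 14 − 0.184×3.9 = 13.3 V.
Saturation requires V_DS ≥ V_GS − V_t = 0.325 V; 13.3 ≥ 0.325 ✓.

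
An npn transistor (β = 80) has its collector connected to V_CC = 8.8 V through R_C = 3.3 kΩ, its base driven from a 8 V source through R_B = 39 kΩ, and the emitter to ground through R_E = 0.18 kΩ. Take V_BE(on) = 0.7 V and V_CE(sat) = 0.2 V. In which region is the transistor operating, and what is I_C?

saturation; I_C ≈ 2.5 mA

Assume active: I_B = (8 − 0.7)/(39 + 81×0.18) = 0.136 mA, I_C = β·I_B = 10.9 mA.
Then V_CE = 8.8 − 10.9×3.3 − 11×0.18 = -29.2 V < 0.2 V — the active assumption fails.
Re-solve with V_CE = 0.2 V. KCL at the emitter: V_E/R_E = (V_BB−0.7−V_E)/R_B + (V_CC−0.2−V_E)/R_C, giving V_E = 0.475 V.
I_C = (V_CC − 0.2 − V_E)/R_C = (8.6 − 0.475)/3.3 = 2.46 mA.
Check: I_B = (7.3 − 0.475)/39 = 0.175 mA, and β·I_B = 14 mA > I_C, confirming saturation.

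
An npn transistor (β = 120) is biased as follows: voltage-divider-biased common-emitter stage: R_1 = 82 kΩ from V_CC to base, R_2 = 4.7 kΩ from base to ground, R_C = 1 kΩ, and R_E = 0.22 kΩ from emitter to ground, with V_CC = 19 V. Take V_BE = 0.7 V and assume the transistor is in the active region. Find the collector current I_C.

Thevenize the base divider: V_Th = V_CC·R_2/(R_1+R_2) = 19×4.7/86.7 = 1.03 V, R_Th = R_1‖R_2 = 4.45 kΩ.
Base-emitter loop: V_Th = I_B·R_Th + V_BE + (β+1)I_B·R_E, so I_B = (1.03 − 0.7) / (4.45 + 121×0.22) = 0.0106 mA.
I_C = β·I_B = 120×0.0106 = 1.27 mA, and I_E = (β+1)I_B = 1.29 mA.
V_CE = V_CC − I_C·R_C − I_E·R_E = 19 − 1.27×1 − 1.29×0.22 = 17.4 V.
V_CE = 17.4 V > 0.2 V confirms active-region operation.

I_C ≈ 1.3 mA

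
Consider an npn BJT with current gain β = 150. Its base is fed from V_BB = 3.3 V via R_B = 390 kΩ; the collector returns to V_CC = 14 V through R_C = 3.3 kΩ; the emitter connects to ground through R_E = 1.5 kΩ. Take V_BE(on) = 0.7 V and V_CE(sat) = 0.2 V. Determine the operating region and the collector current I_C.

active; I_C ≈ 0.63 mA

Assume active. Base-emitter loop: I_B = (V_BB − V_BE)/(R_B + (β+1)R_E) = (3.3 − 0.7)/(390 + 151×1.5) = 0.00422 mA.
I_C = β·I_B = 150×0.00422 = 0.633 mA.
V_CE = V_CC − I_C·R_C − I_E·R_E = 14 − 0.633×3.3 − 0.637×1.5 = 11 V > V_CE(sat), so the active-region assumption holds.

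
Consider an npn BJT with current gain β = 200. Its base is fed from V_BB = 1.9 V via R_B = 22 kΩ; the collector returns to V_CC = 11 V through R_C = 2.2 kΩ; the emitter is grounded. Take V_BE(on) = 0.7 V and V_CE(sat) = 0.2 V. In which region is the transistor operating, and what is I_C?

Assume active: I_B = (1.9 − 0.7)/22 = 0.0545 mA, giving I_C = β·I_B = 10.9 mA.
But then V_CE = 11 − 10.9×2.2 = -13 V < V_CE(sat) = 0.2 V — impossible in the active region.
So the transistor is saturated. With V_CE = 0.2 V, I_C = (V_CC − 0.2)/R_C = 10.8/2.2 = 4.91 mA.
Check: β·I_B = 10.9 mA > I_C = 4.91 mA, confirming saturation.

saturation; I_C ≈ 4.9 mA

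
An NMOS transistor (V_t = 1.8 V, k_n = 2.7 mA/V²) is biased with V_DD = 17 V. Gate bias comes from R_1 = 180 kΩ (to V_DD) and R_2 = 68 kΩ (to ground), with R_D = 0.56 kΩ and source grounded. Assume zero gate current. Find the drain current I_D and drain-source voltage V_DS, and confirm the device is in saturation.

V_G = V_DD·R_2/(R_1+R_2) = 17×68/248 = 4.66 V. With the source grounded, V_GS = V_G = 4.66 V.
Assume saturation: I_D = (k_n/2)(V_GS − V_t)² = (2.7/2)×(4.66 − 1.8)² = 1.35×2.86² = 11.1 mA.
V_DS = V_DD − I_D·R_D = 17 − 11.1×0.56 = 10.8 V.
Saturation requires V_DS ≥ V_GS − V_t = 2.86 V; 10.8 ≥ 2.86 ✓.

I_D ≈ 11 mA, V_DS ≈ 11 V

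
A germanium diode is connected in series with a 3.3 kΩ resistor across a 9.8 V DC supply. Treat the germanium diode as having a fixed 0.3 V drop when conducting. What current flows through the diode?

KVL around the loop: 9.8 = V_D + I·R = 0.3 + I × 3.3 kΩ.
So I = (9.8 − 0.3) / 3.3 kΩ = 9.5 / 3.3 = 2.88 mA.

I ≈ 2.9 mA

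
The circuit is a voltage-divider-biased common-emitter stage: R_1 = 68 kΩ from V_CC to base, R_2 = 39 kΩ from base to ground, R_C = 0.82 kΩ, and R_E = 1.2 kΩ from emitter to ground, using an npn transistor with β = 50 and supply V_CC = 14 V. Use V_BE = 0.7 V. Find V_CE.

V_CE ≈ 8.8 V

Thevenize the base divider: V_Th = V_CC·R_2/(R_1+R_2) = 14×39/107 = 5.1 V, R_Th = R_1‖R_2 = 24.8 kΩ.
Base-emitter loop: V_Th = I_B·R_Th + V_BE + (β+1)I_B·R_E, so I_B = (5.1 − 0.7) / (24.8 + 51×1.2) = 0.0512 mA.
I_C = β·I_B = 50×0.0512 = 2.56 mA, and I_E = (β+1)I_B = 2.61 mA.
V_CE = V_CC − I_C·R_C − I_E·R_E = 14 − 2.56×0.82 − 2.61×1.2 = 8.77 V.
V_CE = 8.77 V > 0.2 V confirms active-region operation.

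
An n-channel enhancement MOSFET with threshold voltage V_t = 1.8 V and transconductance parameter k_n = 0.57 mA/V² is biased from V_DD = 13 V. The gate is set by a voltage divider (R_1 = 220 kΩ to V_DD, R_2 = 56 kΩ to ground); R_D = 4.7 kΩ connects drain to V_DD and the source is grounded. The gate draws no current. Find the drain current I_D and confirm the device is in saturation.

I_D ≈ 0.2 mA

V_G = V_DD·R_2/(R_1+R_2) = 13×56/276 = 2.64 V. With the source grounded, V_GS = V_G = 2.64 V.
Assume saturation: I_D = (k_n/2)(V_GS − V_t)² = (0.57/2)×(2.64 − 1.8)² = 0.285×0.838² = 0.2 mA.
V_DS = V_DD − I_D·R_D = 13 − 0.2×4.7 = 12.1 V.
Saturation requires V_DS ≥ V_GS − V_t = 0.838 V; 12.1 ≥ 0.838 ✓.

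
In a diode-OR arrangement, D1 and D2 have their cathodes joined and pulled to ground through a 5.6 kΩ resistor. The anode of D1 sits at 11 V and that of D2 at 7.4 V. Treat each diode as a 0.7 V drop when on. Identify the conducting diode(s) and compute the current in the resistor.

Assume both conduct. Then node N would need to be at both 11−0.7 = 10.3 V and 7.4−0.7 = 6.7 V, which is impossible.
Assume only D1 conducts: V_N = 11 − 0.7 = 10.3 V, so I_R = 10.3/5.6 = 1.84 mA.
Check D2: its anode-to-cathode voltage is 7.4 − 10.3 = -2.9 V < 0.7 V, so it is off. The assumption is consistent.

Only D1 conducts; I_R ≈ 1.8 mA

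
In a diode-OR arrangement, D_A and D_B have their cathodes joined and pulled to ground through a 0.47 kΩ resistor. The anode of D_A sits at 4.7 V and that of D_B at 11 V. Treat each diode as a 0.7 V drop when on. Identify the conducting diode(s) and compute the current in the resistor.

Assume both conduct. Then node N would need to be at both 4.7−0.7 = 4 V and 11−0.7 = 10.3 V, which is impossible.
Assume only D_B conducts: V_N = 11 − 0.7 = 10.3 V, so I_R = 10.3/0.47 = 21.9 mA.
Check D_A: its anode-to-cathode voltage is 4.7 − 10.3 = -5.6 V < 0.7 V, so it is off. The assumption is consistent.

Only D_B conducts; I_R ≈ 22 mA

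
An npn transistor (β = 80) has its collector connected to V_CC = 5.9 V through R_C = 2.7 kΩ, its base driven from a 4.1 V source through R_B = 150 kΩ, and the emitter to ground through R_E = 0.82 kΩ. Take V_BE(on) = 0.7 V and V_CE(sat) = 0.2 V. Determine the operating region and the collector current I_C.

Assume active. Base-emitter loop: I_B = (V_BB − V_BE)/(R_B + (β+1)R_E) = (4.1 − 0.7)/(150 + 81×0.82) = 0.0157 mA.
I_C = β·I_B = 80×0.0157 = 1.26 mA.
V_CE = V_CC − I_C·R_C − I_E·R_E = 5.9 − 1.26×2.7 − 1.27×0.82 = 1.46 V > V_CE(sat), so the active-region assumption holds.

active; I_C ≈ 1.3 mA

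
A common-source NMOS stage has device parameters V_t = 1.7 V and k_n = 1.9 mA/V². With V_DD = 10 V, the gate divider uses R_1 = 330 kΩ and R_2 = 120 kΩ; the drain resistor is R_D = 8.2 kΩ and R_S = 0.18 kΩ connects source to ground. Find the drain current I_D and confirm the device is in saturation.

I_D ≈ 0.68 mA

V_G = V_DD·R_2/(R_1+R_2) = 10×120/450 = 2.67 V.
Assume saturation: I_D = (k_n/2)(V_GS − V_t)² with V_GS = V_G − I_D·R_S = 2.67 − 0.18·I_D.
Substituting gives 0.0308·I_D² − 1.33·I_D + 0.888 = 0, with roots I_D = 0.678 or 42.6 mA.
The root I_D = 42.6 mA gives V_GS = -4.99 V ≤ V_t, so take I_D = 0.678 mA.
Then V_GS = 2.54 V and V_DS = V_DD − I_D(R_D+R_S) = 10 − 0.678×8.38 = 4.32 V.
Saturation requires V_DS ≥ V_GS − V_t = 0.845 V; 4.32 ≥ 0.845 ✓.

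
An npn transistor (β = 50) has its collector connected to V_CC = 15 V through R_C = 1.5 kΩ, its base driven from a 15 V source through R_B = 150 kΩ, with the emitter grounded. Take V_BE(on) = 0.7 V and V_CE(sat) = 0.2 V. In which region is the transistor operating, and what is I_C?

Assume active. Base-emitter loop: I_B = (V_BB − V_BE)/R_B = (15 − 0.7)/150 = 0.0953 mA.
I_C = β·I_B = 50×0.0953 = 4.77 mA.
V_CE = V_CC − I_C·R_C = 15 − 4.77×1.5 = 7.85 V > V_CE(sat), so the active-region assumption holds.

active; I_C ≈ 4.8 mA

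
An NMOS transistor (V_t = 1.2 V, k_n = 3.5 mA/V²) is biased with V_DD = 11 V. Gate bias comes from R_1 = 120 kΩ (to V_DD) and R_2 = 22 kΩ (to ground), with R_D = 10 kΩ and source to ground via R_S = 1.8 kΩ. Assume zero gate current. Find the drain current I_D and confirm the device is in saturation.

I_D ≈ 0.13 mA

V_G = V_DD·R_2/(R_1+R_2) = 11×22/142 = 1.7 V.
Assume saturation: I_D = (k_n/2)(V_GS − V_t)² with V_GS = V_G − I_D·R_S = 1.7 − 1.8·I_D.
Substituting gives 5.67·I_D² − 4.18·I_D + 0.445 = 0, with roots I_D = 0.129 or 0.607 mA.
The root I_D = 0.607 mA gives V_GS = 0.611 V ≤ V_t, so take I_D = 0.129 mA.
Then V_GS = 1.47 V and V_DS = V_DD − I_D(R_D+R_S) = 11 − 0.129×11.8 = 9.48 V.
Saturation requires V_DS ≥ V_GS − V_t = 0.272 V; 9.48 ≥ 0.272 ✓.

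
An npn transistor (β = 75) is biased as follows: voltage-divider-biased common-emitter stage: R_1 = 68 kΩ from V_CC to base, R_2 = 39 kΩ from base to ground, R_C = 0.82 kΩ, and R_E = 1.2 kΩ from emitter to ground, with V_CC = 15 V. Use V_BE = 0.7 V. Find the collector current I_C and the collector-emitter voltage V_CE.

I_C ≈ 3.1 mA, V_CE ≈ 8.7 V

Thevenize the base divider: V_Th = V_CC·R_2/(R_1+R_2) = 15×39/107 = 5.47 V, R_Th = R_1‖R_2 = 24.8 kΩ.
Base-emitter loop: V_Th = I_B·R_Th + V_BE + (β+1)I_B·R_E, so I_B = (5.47 − 0.7) / (24.8 + 76×1.2) = 0.0411 mA.
I_C = β·I_B = 75×0.0411 = 3.08 mA, and I_E = (β+1)I_B = 3.12 mA.
V_CE = V_CC − I_C·R_C − I_E·R_E = 15 − 3.08×0.82 − 3.12×1.2 = 8.72 V.
V_CE = 8.72 V > 0.2 V confirms active-region operation.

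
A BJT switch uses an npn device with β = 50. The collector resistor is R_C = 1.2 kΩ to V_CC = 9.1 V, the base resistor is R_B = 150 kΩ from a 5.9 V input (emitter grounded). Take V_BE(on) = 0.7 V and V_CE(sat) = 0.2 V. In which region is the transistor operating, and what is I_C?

Assume active. Base-emitter loop: I_B = (V_BB − V_BE)/R_B = (5.9 − 0.7)/150 = 0.0347 mA.
I_C = β·I_B = 50×0.0347 = 1.73 mA.
V_CE = V_CC − I_C·R_C = 9.1 − 1.73×1.2 = 7.02 V > V_CE(sat), so the active-region assumption holds.

active; I_C ≈ 1.7 mA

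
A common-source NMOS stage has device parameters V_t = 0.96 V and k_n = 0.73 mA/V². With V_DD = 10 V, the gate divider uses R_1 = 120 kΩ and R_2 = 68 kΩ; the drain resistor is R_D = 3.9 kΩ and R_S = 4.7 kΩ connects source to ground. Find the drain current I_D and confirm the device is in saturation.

I_D ≈ 0.36 mA

V_G = V_DD·R_2/(R_1+R_2) = 10×68/188 = 3.62 V.
Assume saturation: I_D = (k_n/2)(V_GS − V_t)² with V_GS = V_G − I_D·R_S = 3.62 − 4.7·I_D.
Substituting gives 8.06·I_D² − 10.1·I_D + 2.58 = 0, with roots I_D = 0.355 or 0.899 mA.
The root I_D = 0.899 mA gives V_GS = -0.61 V ≤ V_t, so take I_D = 0.355 mA.
Then V_GS = 1.95 V and V_DS = V_DD − I_D(R_D+R_S) = 10 − 0.355×8.6 = 6.94 V.
Saturation requires V_DS ≥ V_GS − V_t = 0.987 V; 6.94 ≥ 0.987 ✓.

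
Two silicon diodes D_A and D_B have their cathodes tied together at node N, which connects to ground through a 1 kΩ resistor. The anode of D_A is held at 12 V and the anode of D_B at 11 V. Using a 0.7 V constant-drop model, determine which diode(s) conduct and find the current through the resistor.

Assume both conduct. Then node N would need to be at both 12−0.7 = 11.3 V and 11−0.7 = 10.3 V, which is impossible.
Assume only D_A conducts: V_N = 12 − 0.7 = 11.3 V, so I_R = 11.3/1 = 11.3 mA.
Check D_B: its anode-to-cathode voltage is 11 − 11.3 = -0.3 V < 0.7 V, so it is off. The assumption is consistent.

Only D_A conducts; I_R ≈ 11 mA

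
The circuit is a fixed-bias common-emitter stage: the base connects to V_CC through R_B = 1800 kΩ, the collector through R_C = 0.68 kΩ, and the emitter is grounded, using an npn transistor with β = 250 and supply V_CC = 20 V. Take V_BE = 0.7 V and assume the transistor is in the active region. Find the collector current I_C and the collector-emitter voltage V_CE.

Base loop: V_CC = I_B·R_B + V_BE, so I_B = (20 − 0.7)/1800 kΩ = 0.0107 mA.
In the active region I_C = β·I_B = 250 × 0.0107 = 2.68 mA.
Collector loop: V_CE = V_CC − I_C·R_C = 20 − 2.68×0.68 = 18.2 V.
Since V_CE = 18.2 V > V_CE(sat) ≈ 0.2 V, the transistor is in the active region as assumed.

I_C ≈ 2.7 mA, V_CE ≈ 18 V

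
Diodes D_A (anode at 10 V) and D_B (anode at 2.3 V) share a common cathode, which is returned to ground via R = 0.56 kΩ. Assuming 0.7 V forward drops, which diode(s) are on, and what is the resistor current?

Only D_A conducts; I_R ≈ 17 mA

Assume both conduct. Then node N would need to be at both 10−0.7 = 9.3 V and 2.3−0.7 = 1.6 V, which is impossible.
Assume only D_A conducts: V_N = 10 − 0.7 = 9.3 V, so I_R = 9.3/0.56 = 16.6 mA.
Check D_B: its anode-to-cathode voltage is 2.3 − 9.3 = -7 V < 0.7 V, so it is off. The assumption is consistent.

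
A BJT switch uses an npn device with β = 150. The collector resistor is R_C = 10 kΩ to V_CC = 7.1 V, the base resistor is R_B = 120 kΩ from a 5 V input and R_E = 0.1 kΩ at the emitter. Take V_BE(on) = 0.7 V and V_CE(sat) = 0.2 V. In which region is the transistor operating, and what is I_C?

Assume active: I_B = (5 − 0.7)/(120 + 151×0.1) = 0.0318 mA, I_C = β·I_B = 4.77 mA.
Then V_CE = 7.1 − 4.77×10 − 4.81×0.1 = -41.1 V < 0.2 V — the active assumption fails.
Re-solve with V_CE = 0.2 V. KCL at the emitter: V_E/R_E = (V_BB−0.7−V_E)/R_B + (V_CC−0.2−V_E)/R_C, giving V_E = 0.0718 V.
I_C = (V_CC − 0.2 − V_E)/R_C = (6.9 − 0.0718)/10 = 0.683 mA.
Check: I_B = (4.3 − 0.0718)/120 = 0.0352 mA, and β·I_B = 5.29 mA > I_C, confirming saturation.

saturation; I_C ≈ 0.68 mA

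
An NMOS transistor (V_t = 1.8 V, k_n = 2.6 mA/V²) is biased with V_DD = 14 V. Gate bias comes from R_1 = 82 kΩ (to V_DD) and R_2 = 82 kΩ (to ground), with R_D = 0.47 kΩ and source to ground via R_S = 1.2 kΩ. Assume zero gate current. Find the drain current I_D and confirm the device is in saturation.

V_G = V_DD·R_2/(R_1+R_2) = 14×82/164 = 7 V.
Assume saturation: I_D = (k_n/2)(V_GS − V_t)² with V_GS = V_G − I_D·R_S = 7 − 1.2·I_D.
Substituting gives 1.87·I_D² − 17.2·I_D + 35.2 = 0, with roots I_D = 3.06 or 6.15 mA.
The root I_D = 6.15 mA gives V_GS = -0.374 V ≤ V_t, so take I_D = 3.06 mA.
Then V_GS = 3.33 V and V_DS = V_DD − I_D(R_D+R_S) = 14 − 3.06×1.67 = 8.9 V.
Saturation requires V_DS ≥ V_GS − V_t = 1.53 V; 8.9 ≥ 1.53 ✓.

I_D ≈ 3.1 mA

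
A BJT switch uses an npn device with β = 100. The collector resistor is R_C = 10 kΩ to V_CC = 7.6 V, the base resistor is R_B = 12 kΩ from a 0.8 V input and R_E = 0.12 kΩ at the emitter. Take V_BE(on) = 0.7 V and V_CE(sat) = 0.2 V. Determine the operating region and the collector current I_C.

Assume active. Base-emitter loop: I_B = (V_BB − V_BE)/(R_B + (β+1)R_E) = (0.8 − 0.7)/(12 + 101×0.12) = 0.00415 mA.
I_C = β·I_B = 100×0.00415 = 0.415 mA.
V_CE = V_CC − I_C·R_C − I_E·R_E = 7.6 − 0.415×10 − 0.419×0.12 = 3.4 V > V_CE(sat), so the active-region assumption holds.

active; I_C ≈ 0.41 mA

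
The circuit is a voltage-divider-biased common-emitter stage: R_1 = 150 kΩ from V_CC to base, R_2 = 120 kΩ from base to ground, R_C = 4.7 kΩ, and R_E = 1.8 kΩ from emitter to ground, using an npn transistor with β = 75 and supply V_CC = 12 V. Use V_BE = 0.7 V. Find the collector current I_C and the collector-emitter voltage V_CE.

I_C ≈ 1.7 mA, V_CE ≈ 0.86 V

Thevenize the base divider: V_Th = V_CC·R_2/(R_1+R_2) = 12×120/270 = 5.33 V, R_Th = R_1‖R_2 = 66.7 kΩ.
Base-emitter loop: V_Th = I_B·R_Th + V_BE + (β+1)I_B·R_E, so I_B = (5.33 − 0.7) / (66.7 + 76×1.8) = 0.0228 mA.
I_C = β·I_B = 75×0.0228 = 1.71 mA, and I_E = (β+1)I_B = 1.73 mA.
V_CE = V_CC − I_C·R_C − I_E·R_E = 12 − 1.71×4.7 − 1.73×1.8 = 0.858 V.
V_CE = 0.858 V > 0.2 V confirms active-region operation.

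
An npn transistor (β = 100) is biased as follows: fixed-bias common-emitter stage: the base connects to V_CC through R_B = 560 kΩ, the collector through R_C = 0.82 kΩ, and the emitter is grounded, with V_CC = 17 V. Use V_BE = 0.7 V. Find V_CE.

V_CE ≈ 15 V

Base loop: V_CC = I_B·R_B + V_BE, so I_B = (17 − 0.7)/560 kΩ = 0.0291 mA.
In the active region I_C = β·I_B = 100 × 0.0291 = 2.91 mA.
Collector loop: V_CE = V_CC − I_C·R_C = 17 − 2.91×0.82 = 14.6 V.
Since V_CE = 14.6 V > V_CE(sat) ≈ 0.2 V, the transistor is in the active region as assumed.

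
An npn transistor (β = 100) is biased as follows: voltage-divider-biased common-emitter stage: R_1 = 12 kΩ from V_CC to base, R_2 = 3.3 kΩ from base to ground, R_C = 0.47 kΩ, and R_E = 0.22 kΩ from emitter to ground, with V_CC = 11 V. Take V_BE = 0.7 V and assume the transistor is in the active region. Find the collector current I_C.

I_C ≈ 6.7 mA

Thevenize the base divider: V_Th = V_CC·R_2/(R_1+R_2) = 11×3.3/15.3 = 2.37 V, R_Th = R_1‖R_2 = 2.59 kΩ.
Base-emitter loop: V_Th = I_B·R_Th + V_BE + (β+1)I_B·R_E, so I_B = (2.37 − 0.7) / (2.59 + 101×0.22) = 0.0674 mA.
I_C = β·I_B = 100×0.0674 = 6.74 mA, and I_E = (β+1)I_B = 6.81 mA.
V_CE = V_CC − I_C·R_C − I_E·R_E = 11 − 6.74×0.47 − 6.81×0.22 = 6.33 V.
V_CE = 6.33 V > 0.2 V confirms active-region operation.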